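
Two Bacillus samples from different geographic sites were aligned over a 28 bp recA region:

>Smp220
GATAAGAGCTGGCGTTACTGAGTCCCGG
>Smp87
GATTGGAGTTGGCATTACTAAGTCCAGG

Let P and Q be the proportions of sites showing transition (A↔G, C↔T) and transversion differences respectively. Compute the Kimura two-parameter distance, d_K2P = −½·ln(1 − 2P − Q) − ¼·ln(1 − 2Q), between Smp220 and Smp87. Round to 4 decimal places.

Mismatches occur at site 4 (A/T, transversion), site 5 (A/G, transition), site 9 (C/T, transition), site 14 (G/A, transition), site 20 (G/A, transition), site 26 (C/A, transversion).
Of the 6 differences, 4 transitions and 2 transversions over 28 sites: P = 4/28 = 0.142857, Q = 2/28 = 0.071429.
d = −0.5·ln(0.642857) − 0.25·ln(0.857142) = −0.5·(-0.441833) − 0.25·(-0.154152) = 0.2595.

0.2595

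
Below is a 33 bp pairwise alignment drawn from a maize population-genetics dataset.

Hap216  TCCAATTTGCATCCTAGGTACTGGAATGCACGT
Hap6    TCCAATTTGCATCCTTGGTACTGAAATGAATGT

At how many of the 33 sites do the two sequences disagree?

4

Differing sites — 16:A/T; 24:G/A; 29:C/A; 31:C/T.
That gives 4 mismatches out of 33 aligned sites, so the Hamming distance is 4.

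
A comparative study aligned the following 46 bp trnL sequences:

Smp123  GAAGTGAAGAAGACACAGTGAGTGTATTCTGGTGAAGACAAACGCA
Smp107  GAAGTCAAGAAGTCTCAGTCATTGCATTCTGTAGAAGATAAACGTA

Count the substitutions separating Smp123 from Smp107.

10

The sequences differ at positions 6 (G/C), 13 (A/T), 15 (A/T), 20 (G/C), 22 (G/T), 25 (T/C), 32 (G/T), 33 (T/A), 39 (C/T), 45 (C/T).
That gives 10 mismatches out of 46 aligned sites, so the Hamming distance is 10.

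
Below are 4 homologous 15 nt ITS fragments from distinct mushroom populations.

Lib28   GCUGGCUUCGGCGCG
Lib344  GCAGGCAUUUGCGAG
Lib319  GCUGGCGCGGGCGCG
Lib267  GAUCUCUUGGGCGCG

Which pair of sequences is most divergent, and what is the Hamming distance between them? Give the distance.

Pairwise Hamming distances:
  Lib28 vs Lib344: 5
  Lib28 vs Lib319: 3
  Lib28 vs Lib267: 4
  Lib344 vs Lib319: 6
  Lib344 vs Lib267: 8
  Lib319 vs Lib267: 5
The largest is 8, between Lib344 and Lib267.

8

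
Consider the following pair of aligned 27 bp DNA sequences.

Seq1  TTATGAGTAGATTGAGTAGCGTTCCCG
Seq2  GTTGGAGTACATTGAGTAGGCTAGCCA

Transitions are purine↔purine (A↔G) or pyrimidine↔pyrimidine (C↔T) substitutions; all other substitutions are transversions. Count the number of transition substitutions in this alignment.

Differing sites — 1:T/G (Tv); 3:A/T (Tv); 4:T/G (Tv); 10:G/C (Tv); 20:C/G (Tv); 21:G/C (Tv); 23:T/A (Tv); 24:C/G (Tv); 27:G/A (Ti).
Of the 9 differences, 1 transition and 8 transversions, so the answer is 1.

1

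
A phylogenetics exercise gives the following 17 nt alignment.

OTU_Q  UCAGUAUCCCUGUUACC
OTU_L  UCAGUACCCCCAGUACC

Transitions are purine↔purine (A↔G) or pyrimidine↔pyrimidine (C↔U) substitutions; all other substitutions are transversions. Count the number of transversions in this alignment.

Mismatches occur at site 7 (U→C, transition), site 11 (U→C, transition), site 12 (G→A, transition), site 13 (U→G, transversion).
Of the 4 differences, 3 transitions and 1 transversion, so the answer is 1.

1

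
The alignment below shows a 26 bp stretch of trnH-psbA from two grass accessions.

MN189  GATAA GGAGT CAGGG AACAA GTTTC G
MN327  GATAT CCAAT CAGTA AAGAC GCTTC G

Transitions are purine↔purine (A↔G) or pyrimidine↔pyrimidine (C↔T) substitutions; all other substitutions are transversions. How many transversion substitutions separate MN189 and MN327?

6

Differing sites — 5:A/T (Tv); 6:G/C (Tv); 7:G/C (Tv); 9:G/A (Ti); 14:G/T (Tv); 15:G/A (Ti); 18:C/G (Tv); 20:A/C (Tv); 22:T/C (Ti).
Of the 9 differences, 3 transitions and 6 transversions, so the answer is 6.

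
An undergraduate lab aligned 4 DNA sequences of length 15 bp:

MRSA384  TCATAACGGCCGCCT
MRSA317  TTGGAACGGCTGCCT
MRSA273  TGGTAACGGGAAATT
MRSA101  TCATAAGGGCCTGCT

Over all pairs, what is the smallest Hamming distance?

Pairwise Hamming distances:
  MRSA384 vs MRSA317: 4
  MRSA384 vs MRSA273: 7
  MRSA384 vs MRSA101: 3
  MRSA317 vs MRSA273: 7
  MRSA317 vs MRSA101: 7
  MRSA273 vs MRSA101: 8
The smallest is 3, between MRSA384 and MRSA101.

3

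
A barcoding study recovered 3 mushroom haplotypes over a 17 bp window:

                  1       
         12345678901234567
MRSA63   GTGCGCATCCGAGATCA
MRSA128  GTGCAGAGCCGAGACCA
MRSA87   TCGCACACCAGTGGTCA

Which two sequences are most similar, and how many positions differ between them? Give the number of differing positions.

4

Pairwise Hamming distances:
  MRSA63 vs MRSA128: 4
  MRSA63 vs MRSA87: 7
  MRSA128 vs MRSA87: 8
The smallest is 4, between MRSA63 and MRSA128.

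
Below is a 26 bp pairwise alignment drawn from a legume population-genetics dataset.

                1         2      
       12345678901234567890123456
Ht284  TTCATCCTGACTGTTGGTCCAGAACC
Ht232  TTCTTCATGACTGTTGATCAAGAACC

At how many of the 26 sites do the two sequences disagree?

The sequences differ at positions 4 (A/T), 7 (C/A), 17 (G/A), 20 (C/A).
That gives 4 mismatches out of 26 aligned sites, so the Hamming distance is 4.

4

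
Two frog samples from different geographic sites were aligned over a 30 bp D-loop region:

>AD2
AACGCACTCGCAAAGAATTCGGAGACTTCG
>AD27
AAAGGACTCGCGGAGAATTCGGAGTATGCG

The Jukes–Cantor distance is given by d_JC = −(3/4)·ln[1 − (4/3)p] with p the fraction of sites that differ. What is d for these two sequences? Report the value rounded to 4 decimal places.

Mismatches occur at site 3 (C/A), site 5 (C/G), site 12 (A/G), site 13 (A/G), site 25 (A/T), site 26 (C/A), site 28 (T/G).
p = 7/30 = 0.233333.
d = −0.75 · ln(1 − (4/3)·0.233333) = −0.75 · ln(0.688889) = −0.75 · (-0.372675) = 0.2795.

0.2795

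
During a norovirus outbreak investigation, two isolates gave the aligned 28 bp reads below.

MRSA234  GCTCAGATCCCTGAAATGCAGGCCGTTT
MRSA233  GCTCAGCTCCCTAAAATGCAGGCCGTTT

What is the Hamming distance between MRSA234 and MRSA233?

2

Differing sites — 7:A/C; 13:G/A.
That gives 2 mismatches out of 28 aligned sites, so the Hamming distance is 2.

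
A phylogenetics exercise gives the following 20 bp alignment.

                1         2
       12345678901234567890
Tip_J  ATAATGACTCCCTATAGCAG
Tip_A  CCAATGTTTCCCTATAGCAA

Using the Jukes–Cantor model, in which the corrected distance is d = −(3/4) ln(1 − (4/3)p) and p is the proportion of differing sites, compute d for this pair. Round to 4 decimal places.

Differing sites — 1:A/C; 2:T/C; 7:A/T; 8:C/T; 20:G/A.
p = 5/20 = 0.250000.
d = −0.75 · ln(1 − (4/3)·0.250000) = −0.75 · ln(0.666667) = −0.75 · (-0.405465) = 0.3041.

0.3041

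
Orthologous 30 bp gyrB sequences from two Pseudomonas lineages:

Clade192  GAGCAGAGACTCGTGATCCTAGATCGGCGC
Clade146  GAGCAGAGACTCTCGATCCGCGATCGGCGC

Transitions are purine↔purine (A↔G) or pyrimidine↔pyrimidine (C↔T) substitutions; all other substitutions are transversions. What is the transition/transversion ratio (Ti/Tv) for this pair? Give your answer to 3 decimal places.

0.333

The sequences differ at positions 13 (G/T, transversion), 14 (T/C, transition), 20 (T/G, transversion), 21 (A/C, transversion).
Of the 4 differences, 1 transition and 3 transversions, so Ti/Tv = 1/3 = 0.333.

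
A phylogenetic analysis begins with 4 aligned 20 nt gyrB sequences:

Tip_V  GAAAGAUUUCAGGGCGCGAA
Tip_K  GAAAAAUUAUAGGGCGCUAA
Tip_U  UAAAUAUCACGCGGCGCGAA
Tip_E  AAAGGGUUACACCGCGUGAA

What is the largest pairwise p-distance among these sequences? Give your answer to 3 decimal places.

0.450

Pairwise Hamming distances:
  Tip_V vs Tip_K: 4
  Tip_V vs Tip_U: 6
  Tip_V vs Tip_E: 7
  Tip_K vs Tip_U: 7
  Tip_K vs Tip_E: 9
  Tip_U vs Tip_E: 8
The largest is 9 mismatches, between Tip_K and Tip_E; p = 9/20 = 0.450.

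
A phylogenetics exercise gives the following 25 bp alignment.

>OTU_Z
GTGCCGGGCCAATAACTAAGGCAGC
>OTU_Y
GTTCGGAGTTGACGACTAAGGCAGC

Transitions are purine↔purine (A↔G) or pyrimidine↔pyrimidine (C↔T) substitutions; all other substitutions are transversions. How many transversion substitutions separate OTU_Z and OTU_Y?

2

The sequences differ at positions 3 (G/T, transversion), 5 (C/G, transversion), 7 (G/A, transition), 9 (C/T, transition), 10 (C/T, transition), 11 (A/G, transition), 13 (T/C, transition), 14 (A/G, transition).
Of the 8 differences, 6 transitions and 2 transversions, so the answer is 2.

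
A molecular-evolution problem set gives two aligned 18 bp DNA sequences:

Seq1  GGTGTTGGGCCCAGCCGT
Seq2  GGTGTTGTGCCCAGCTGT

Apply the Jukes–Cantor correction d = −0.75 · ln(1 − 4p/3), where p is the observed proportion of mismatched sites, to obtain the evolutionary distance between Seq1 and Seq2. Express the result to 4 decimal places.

Differing sites — 8:G/T; 16:C/T.
p = 2/18 = 0.111111.
d = −0.75 · ln(1 − (4/3)·0.111111) = −0.75 · ln(0.851852) = −0.75 · (-0.160342) = 0.1203.

0.1203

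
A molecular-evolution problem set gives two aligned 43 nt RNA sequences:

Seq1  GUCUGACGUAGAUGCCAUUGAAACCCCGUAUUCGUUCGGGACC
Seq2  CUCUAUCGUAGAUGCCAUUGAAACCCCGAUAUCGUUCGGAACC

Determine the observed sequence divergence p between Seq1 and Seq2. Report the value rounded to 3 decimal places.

0.163

The sequences differ at positions 1 (G/C), 5 (G/A), 6 (A/U), 29 (U/A), 30 (A/U), 31 (U/A), 40 (G/A).
There are 7 differences over 43 sites, so p = 7/43 = 0.163.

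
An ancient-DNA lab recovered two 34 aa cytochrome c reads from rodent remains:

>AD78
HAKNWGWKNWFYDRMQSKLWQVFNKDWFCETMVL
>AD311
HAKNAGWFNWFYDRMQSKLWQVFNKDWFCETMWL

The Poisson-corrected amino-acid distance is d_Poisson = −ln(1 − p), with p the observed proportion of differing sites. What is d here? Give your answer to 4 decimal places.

Differing sites — 5:W/A; 8:K/F; 33:V/W.
p = 3/34 = 0.088235.
d = −ln(1 − 0.088235) = −ln(0.911765) = 0.0924.

0.0924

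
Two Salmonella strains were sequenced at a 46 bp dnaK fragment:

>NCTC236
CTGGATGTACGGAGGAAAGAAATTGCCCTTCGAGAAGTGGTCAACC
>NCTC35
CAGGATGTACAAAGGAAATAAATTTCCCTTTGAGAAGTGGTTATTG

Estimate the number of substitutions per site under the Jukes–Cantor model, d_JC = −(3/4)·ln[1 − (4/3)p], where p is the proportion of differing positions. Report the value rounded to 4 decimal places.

0.2567

Mismatches occur at site 2 (T/A), site 11 (G/A), site 12 (G/A), site 19 (G/T), site 25 (G/T), site 31 (C/T), site 42 (C/T), site 44 (A/T), site 45 (C/T), site 46 (C/G).
p = 10/46 = 0.217391.
d = −0.75 · ln(1 − (4/3)·0.217391) = −0.75 · ln(0.710145) = −0.75 · (-0.342286) = 0.2567.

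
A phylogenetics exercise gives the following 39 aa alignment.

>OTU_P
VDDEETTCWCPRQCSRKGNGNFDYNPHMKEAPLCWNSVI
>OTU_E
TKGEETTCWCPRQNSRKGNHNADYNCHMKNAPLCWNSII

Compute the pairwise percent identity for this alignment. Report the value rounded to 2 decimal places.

76.92%

Differing sites — 1:V/T; 2:D/K; 3:D/G; 14:C/N; 20:G/H; 22:F/A; 26:P/C; 30:E/N; 38:V/I.
30 of the 39 sites match, so the percent identity is 30/39 × 100 = 76.92%.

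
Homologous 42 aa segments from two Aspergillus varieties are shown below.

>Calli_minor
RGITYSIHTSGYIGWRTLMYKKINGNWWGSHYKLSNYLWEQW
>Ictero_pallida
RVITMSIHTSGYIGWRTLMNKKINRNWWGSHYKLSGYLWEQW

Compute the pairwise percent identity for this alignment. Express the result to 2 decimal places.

88.10%

The sequences differ at positions 2 (G/V), 5 (Y/M), 20 (Y/N), 25 (G/R), 36 (N/G).
37 of the 42 sites match, so the percent identity is 37/42 × 100 = 88.10%.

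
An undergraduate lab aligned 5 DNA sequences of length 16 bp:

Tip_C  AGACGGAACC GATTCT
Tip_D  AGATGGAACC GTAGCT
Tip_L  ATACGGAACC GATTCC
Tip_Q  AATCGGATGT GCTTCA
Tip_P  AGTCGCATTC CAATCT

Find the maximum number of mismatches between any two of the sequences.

Pairwise Hamming distances:
  Tip_C vs Tip_D: 4
  Tip_C vs Tip_L: 2
  Tip_C vs Tip_Q: 7
  Tip_C vs Tip_P: 6
  Tip_D vs Tip_L: 6
  Tip_D vs Tip_Q: 10
  Tip_D vs Tip_P: 8
  Tip_L vs Tip_Q: 7
  Tip_L vs Tip_P: 8
  Tip_Q vs Tip_P: 8
The largest is 10, between Tip_D and Tip_Q.

10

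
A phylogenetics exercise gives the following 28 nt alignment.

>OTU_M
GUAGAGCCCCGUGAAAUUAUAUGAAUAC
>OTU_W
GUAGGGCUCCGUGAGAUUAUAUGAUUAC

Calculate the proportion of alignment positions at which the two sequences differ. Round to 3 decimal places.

0.143

Mismatches occur at site 5 (A/G), site 8 (C/U), site 15 (A/G), site 25 (A/U).
There are 4 differences over 28 sites, so p = 4/28 = 0.143.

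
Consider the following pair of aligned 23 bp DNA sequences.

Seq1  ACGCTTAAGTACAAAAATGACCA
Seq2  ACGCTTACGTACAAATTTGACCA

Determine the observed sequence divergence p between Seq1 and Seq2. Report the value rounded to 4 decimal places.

0.1304

The sequences differ at positions 8 (A/C), 16 (A/T), 17 (A/T).
There are 3 differences over 23 sites, so p = 3/23 = 0.1304.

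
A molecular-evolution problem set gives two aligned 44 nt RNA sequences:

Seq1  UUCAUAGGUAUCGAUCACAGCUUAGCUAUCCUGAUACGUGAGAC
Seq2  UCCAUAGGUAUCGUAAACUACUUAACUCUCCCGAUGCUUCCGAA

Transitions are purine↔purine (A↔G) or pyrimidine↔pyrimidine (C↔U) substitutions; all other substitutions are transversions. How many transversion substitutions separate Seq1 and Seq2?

9

The sequences differ at positions 2 (U/C, transition), 14 (A/U, transversion), 15 (U/A, transversion), 16 (C/A, transversion), 19 (A/U, transversion), 20 (G/A, transition), 25 (G/A, transition), 28 (A/C, transversion), 32 (U/C, transition), 36 (A/G, transition), 38 (G/U, transversion), 40 (G/C, transversion), 41 (A/C, transversion), 44 (C/A, transversion).
Of the 14 differences, 5 transitions and 9 transversions, so the answer is 9.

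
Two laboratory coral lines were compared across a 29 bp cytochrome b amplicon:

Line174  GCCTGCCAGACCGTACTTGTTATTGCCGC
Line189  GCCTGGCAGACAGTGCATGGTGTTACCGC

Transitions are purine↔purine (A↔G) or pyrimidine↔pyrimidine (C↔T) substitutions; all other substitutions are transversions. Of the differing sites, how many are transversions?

4

Mismatches occur at site 6 (C↔G, transversion), site 12 (C↔A, transversion), site 15 (A↔G, transition), site 17 (T↔A, transversion), site 20 (T↔G, transversion), site 22 (A↔G, transition), site 25 (G↔A, transition).
Of the 7 differences, 3 transitions and 4 transversions, so the answer is 4.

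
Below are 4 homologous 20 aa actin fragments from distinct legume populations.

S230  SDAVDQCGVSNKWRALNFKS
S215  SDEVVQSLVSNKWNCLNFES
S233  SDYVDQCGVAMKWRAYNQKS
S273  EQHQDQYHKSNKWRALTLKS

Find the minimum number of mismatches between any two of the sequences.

5

Pairwise Hamming distances:
  S230 vs S215: 7
  S230 vs S233: 5
  S230 vs S273: 9
  S215 vs S233: 11
  S215 vs S273: 13
  S233 vs S273: 12
The smallest is 5, between S230 and S233.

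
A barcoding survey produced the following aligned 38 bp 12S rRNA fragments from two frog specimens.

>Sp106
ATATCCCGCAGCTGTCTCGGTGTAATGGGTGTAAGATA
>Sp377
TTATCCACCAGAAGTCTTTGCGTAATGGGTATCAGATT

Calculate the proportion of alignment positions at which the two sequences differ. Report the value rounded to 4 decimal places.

0.2895

Differing sites — 1:A/T; 7:C/A; 8:G/C; 12:C/A; 13:T/A; 18:C/T; 19:G/T; 21:T/C; 31:G/A; 33:A/C; 38:A/T.
There are 11 differences over 38 sites, so p = 11/38 = 0.2895.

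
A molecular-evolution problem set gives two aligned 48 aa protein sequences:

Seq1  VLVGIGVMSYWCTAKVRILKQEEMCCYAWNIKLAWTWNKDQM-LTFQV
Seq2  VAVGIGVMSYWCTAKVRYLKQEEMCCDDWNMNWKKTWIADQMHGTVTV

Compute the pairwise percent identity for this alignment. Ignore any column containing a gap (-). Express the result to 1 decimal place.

70.2%

Excluding the 1 gap column leaves 47 comparable sites.
Differing sites — 2:L/A; 18:I/Y; 27:Y/D; 28:A/D; 31:I/M; 32:K/N; 33:L/W; 34:A/K; 35:W/K; 38:N/I; 39:K/A; 44:L/G; 46:F/V; 47:Q/T.
33 of the 47 comparable sites match, so the percent identity is 33/47 × 100 = 70.2%.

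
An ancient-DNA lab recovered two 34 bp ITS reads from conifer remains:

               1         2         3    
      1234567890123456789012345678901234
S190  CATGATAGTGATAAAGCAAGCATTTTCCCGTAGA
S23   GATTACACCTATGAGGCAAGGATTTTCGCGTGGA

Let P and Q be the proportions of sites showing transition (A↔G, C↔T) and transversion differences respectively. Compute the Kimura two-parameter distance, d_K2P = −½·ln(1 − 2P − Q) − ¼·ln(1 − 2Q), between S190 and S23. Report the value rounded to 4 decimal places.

0.4268

Mismatches occur at site 1 (C/G, transversion), site 4 (G/T, transversion), site 6 (T/C, transition), site 8 (G/C, transversion), site 9 (T/C, transition), site 10 (G/T, transversion), site 13 (A/G, transition), site 15 (A/G, transition), site 21 (C/G, transversion), site 28 (C/G, transversion), site 32 (A/G, transition).
Of the 11 differences, 5 transitions and 6 transversions over 34 sites: P = 5/34 = 0.147059, Q = 6/34 = 0.176471.
d = −0.5·ln(0.529411) − 0.25·ln(0.647058) = −0.5·(-0.635990) − 0.25·(-0.435319) = 0.4268.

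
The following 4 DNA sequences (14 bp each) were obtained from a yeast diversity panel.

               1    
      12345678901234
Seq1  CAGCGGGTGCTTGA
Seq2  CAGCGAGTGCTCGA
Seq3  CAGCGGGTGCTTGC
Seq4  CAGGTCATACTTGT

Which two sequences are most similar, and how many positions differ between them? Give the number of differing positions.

1

Pairwise Hamming distances:
  Seq1 vs Seq2: 2
  Seq1 vs Seq3: 1
  Seq1 vs Seq4: 6
  Seq2 vs Seq3: 3
  Seq2 vs Seq4: 7
  Seq3 vs Seq4: 6
The smallest is 1, between Seq1 and Seq3.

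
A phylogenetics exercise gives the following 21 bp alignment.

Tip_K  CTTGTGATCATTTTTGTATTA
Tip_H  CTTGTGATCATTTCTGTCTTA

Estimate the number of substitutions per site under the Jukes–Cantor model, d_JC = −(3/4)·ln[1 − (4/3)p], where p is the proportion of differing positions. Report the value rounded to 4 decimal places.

Mismatches occur at site 14 (T↔C), site 18 (A↔C).
p = 2/21 = 0.095238.
d = −0.75 · ln(1 − (4/3)·0.095238) = −0.75 · ln(0.873016) = −0.75 · (-0.135801) = 0.1019.

0.1019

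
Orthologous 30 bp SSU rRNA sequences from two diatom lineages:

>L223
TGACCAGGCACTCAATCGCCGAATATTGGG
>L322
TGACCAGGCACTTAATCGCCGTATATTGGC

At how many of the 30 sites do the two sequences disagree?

Mismatches occur at site 13 (C/T), site 22 (A/T), site 30 (G/C).
That gives 3 mismatches out of 30 aligned sites, so the Hamming distance is 3.

3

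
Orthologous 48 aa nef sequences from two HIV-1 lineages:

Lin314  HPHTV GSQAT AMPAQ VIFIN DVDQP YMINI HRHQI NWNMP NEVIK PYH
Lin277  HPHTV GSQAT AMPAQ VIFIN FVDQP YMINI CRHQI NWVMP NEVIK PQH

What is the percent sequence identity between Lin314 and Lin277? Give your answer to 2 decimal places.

Mismatches occur at site 21 (D/F), site 31 (H/C), site 38 (N/V), site 47 (Y/Q).
44 of the 48 sites match, so the percent identity is 44/48 × 100 = 91.67%.

91.67%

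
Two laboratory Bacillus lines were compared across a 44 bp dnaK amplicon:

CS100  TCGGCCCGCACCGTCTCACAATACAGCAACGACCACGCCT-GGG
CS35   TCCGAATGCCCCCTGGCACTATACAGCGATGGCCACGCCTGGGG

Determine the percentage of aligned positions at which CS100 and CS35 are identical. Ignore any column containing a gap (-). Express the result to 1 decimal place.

72.1%

Excluding the 1 gap column leaves 43 comparable sites.
The sequences differ at positions 3 (G/C), 5 (C/A), 6 (C/A), 7 (C/T), 10 (A/C), 13 (G/C), 15 (C/G), 16 (T/G), 20 (A/T), 28 (A/G), 30 (C/T), 32 (A/G).
31 of the 43 comparable sites match, so the percent identity is 31/43 × 100 = 72.1%.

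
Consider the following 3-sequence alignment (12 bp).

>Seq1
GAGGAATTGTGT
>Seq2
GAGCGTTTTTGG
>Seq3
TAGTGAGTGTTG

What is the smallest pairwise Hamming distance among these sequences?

Pairwise Hamming distances:
  Seq1 vs Seq2: 5
  Seq1 vs Seq3: 6
  Seq2 vs Seq3: 6
The smallest is 5, between Seq1 and Seq2.

5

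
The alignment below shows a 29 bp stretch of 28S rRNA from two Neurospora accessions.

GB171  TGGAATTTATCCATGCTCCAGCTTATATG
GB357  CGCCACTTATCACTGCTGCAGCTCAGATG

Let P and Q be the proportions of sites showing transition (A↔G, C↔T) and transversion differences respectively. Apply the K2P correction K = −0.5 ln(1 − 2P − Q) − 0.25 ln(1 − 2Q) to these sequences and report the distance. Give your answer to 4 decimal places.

0.4006

Differing sites — 1:T/C (Ti); 3:G/C (Tv); 4:A/C (Tv); 6:T/C (Ti); 12:C/A (Tv); 13:A/C (Tv); 18:C/G (Tv); 24:T/C (Ti); 26:T/G (Tv).
Of the 9 differences, 3 transitions and 6 transversions over 29 sites: P = 3/29 = 0.103448, Q = 6/29 = 0.206897.
d = −0.5·ln(0.586207) − 0.25·ln(0.586206) = −0.5·(-0.534082) − 0.25·(-0.534084) = 0.4006.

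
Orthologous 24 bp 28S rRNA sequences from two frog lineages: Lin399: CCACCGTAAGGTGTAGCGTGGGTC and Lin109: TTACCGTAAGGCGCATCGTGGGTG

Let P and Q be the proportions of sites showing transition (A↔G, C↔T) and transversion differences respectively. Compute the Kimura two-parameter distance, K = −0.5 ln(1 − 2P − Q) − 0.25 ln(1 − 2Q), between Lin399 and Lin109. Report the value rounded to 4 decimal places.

0.3151

Mismatches occur at site 1 (C→T, transition), site 2 (C→T, transition), site 12 (T→C, transition), site 14 (T→C, transition), site 16 (G→T, transversion), site 24 (C→G, transversion).
Of the 6 differences, 4 transitions and 2 transversions over 24 sites: P = 4/24 = 0.166667, Q = 2/24 = 0.083333.
d = −0.5·ln(0.583333) − 0.25·ln(0.833334) = −0.5·(-0.538997) − 0.25·(-0.182321) = 0.3151.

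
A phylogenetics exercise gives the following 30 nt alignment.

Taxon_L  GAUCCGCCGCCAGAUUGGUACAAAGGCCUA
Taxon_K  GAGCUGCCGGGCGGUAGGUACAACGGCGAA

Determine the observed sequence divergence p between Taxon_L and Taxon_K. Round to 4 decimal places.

Mismatches occur at site 3 (U↔G), site 5 (C↔U), site 10 (C↔G), site 11 (C↔G), site 12 (A↔C), site 14 (A↔G), site 16 (U↔A), site 24 (A↔C), site 28 (C↔G), site 29 (U↔A).
There are 10 differences over 30 sites, so p = 10/30 = 0.3333.

0.3333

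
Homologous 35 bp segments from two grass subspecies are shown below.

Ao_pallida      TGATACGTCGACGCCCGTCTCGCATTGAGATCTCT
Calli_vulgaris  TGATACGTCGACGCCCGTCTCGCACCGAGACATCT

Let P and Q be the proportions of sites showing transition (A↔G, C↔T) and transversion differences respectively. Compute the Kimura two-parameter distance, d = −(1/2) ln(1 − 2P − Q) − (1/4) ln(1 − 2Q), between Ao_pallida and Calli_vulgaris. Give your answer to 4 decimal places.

Mismatches occur at site 25 (T→C, transition), site 26 (T→C, transition), site 31 (T→C, transition), site 32 (C→A, transversion).
Of the 4 differences, 3 transitions and 1 transversion over 35 sites: P = 3/35 = 0.085714, Q = 1/35 = 0.028571.
d = −0.5·ln(0.800001) − 0.25·ln(0.942858) = −0.5·(-0.223142) − 0.25·(-0.058840) = 0.1263.

0.1263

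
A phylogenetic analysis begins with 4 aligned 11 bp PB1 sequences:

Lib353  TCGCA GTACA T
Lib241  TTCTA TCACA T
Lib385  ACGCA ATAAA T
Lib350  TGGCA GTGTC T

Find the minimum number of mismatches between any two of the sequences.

3

Pairwise Hamming distances:
  Lib353 vs Lib241: 5
  Lib353 vs Lib385: 3
  Lib353 vs Lib350: 4
  Lib241 vs Lib385: 7
  Lib241 vs Lib350: 8
  Lib385 vs Lib350: 6
The smallest is 3, between Lib353 and Lib385.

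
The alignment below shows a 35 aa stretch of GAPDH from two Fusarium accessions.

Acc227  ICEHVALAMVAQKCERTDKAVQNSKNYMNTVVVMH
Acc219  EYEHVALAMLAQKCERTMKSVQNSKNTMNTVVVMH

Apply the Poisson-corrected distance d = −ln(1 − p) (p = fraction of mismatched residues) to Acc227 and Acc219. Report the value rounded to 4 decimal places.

0.1881

The sequences differ at positions 1 (I/E), 2 (C/Y), 10 (V/L), 18 (D/M), 20 (A/S), 27 (Y/T).
p = 6/35 = 0.171429.
d = −ln(1 − 0.171429) = −ln(0.828571) = 0.1881.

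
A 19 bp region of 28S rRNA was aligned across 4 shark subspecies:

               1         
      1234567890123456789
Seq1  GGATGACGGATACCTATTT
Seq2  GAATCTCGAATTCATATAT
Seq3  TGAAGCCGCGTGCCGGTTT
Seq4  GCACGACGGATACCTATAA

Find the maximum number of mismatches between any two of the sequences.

Pairwise Hamming distances:
  Seq1 vs Seq2: 7
  Seq1 vs Seq3: 8
  Seq1 vs Seq4: 4
  Seq2 vs Seq3: 12
  Seq2 vs Seq4: 8
  Seq3 vs Seq4: 11
The largest is 12, between Seq2 and Seq3.

12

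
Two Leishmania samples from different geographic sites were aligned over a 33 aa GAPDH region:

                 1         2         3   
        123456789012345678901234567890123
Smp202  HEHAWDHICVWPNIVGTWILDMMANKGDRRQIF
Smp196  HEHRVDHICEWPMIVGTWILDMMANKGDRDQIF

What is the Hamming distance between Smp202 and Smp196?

Mismatches occur at site 4 (A↔R), site 5 (W↔V), site 10 (V↔E), site 13 (N↔M), site 30 (R↔D).
That gives 5 mismatches out of 33 aligned sites, so the Hamming distance is 5.

5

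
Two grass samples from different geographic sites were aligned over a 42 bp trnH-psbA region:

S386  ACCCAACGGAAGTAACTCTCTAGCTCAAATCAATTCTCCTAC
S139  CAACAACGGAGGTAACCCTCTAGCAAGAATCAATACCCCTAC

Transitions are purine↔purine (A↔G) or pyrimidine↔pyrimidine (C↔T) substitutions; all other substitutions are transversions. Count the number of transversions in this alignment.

Mismatches occur at site 1 (A→C, transversion), site 2 (C→A, transversion), site 3 (C→A, transversion), site 11 (A→G, transition), site 17 (T→C, transition), site 25 (T→A, transversion), site 26 (C→A, transversion), site 27 (A→G, transition), site 35 (T→A, transversion), site 37 (T→C, transition).
Of the 10 differences, 4 transitions and 6 transversions, so the answer is 6.

6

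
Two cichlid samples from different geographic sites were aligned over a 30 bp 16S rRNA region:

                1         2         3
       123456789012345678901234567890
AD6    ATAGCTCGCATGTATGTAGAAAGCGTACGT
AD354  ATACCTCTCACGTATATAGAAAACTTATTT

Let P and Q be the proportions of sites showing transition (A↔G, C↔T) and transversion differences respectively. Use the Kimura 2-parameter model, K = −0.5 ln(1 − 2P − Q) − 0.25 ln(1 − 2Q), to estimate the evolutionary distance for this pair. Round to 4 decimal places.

Differing sites — 4:G/C (Tv); 8:G/T (Tv); 11:T/C (Ti); 16:G/A (Ti); 23:G/A (Ti); 25:G/T (Tv); 28:C/T (Ti); 29:G/T (Tv).
Of the 8 differences, 4 transitions and 4 transversions over 30 sites: P = 4/30 = 0.133333, Q = 4/30 = 0.133333.
d = −0.5·ln(0.600001) − 0.25·ln(0.733334) = −0.5·(-0.510824) − 0.25·(-0.310154) = 0.3330.

0.3330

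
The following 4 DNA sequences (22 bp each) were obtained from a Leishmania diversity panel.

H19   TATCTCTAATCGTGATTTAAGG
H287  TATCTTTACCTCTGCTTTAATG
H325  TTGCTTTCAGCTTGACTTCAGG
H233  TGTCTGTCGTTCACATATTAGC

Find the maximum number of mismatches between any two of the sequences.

Pairwise Hamming distances:
  H19 vs H287: 7
  H19 vs H325: 8
  H19 vs H233: 11
  H287 vs H325: 11
  H287 vs H233: 12
  H325 vs H233: 13
The largest is 13, between H325 and H233.

13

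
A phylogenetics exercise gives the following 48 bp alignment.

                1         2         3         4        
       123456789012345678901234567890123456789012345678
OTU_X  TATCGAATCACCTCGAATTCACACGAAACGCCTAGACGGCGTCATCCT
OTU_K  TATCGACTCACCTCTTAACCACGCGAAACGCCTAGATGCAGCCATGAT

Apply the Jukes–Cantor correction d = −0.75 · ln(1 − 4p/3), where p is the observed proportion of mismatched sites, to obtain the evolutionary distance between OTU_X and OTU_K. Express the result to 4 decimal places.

0.3041

The sequences differ at positions 7 (A/C), 15 (G/T), 16 (A/T), 18 (T/A), 19 (T/C), 23 (A/G), 37 (C/T), 39 (G/C), 40 (C/A), 42 (T/C), 46 (C/G), 47 (C/A).
p = 12/48 = 0.250000.
d = −0.75 · ln(1 − (4/3)·0.250000) = −0.75 · ln(0.666667) = −0.75 · (-0.405465) = 0.3041.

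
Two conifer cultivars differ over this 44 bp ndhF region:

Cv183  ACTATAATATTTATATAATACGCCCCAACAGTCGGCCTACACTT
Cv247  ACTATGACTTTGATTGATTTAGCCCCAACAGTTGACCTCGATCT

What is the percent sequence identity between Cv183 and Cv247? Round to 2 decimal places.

Differing sites — 6:A/G; 8:T/C; 9:A/T; 12:T/G; 15:A/T; 16:T/G; 18:A/T; 20:A/T; 21:C/A; 33:C/T; 35:G/A; 39:A/C; 40:C/G; 42:C/T; 43:T/C.
29 of the 44 sites match, so the percent identity is 29/44 × 100 = 65.91%.

65.91%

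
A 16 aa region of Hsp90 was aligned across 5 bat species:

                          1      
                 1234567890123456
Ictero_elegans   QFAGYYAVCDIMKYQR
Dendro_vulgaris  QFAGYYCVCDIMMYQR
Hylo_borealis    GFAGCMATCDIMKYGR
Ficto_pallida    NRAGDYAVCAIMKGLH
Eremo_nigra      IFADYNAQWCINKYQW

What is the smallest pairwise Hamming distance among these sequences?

Pairwise Hamming distances:
  Ictero_elegans vs Dendro_vulgaris: 2
  Ictero_elegans vs Hylo_borealis: 5
  Ictero_elegans vs Ficto_pallida: 7
  Ictero_elegans vs Eremo_nigra: 8
  Dendro_vulgaris vs Hylo_borealis: 7
  Dendro_vulgaris vs Ficto_pallida: 9
  Dendro_vulgaris vs Eremo_nigra: 10
  Hylo_borealis vs Ficto_pallida: 9
  Hylo_borealis vs Eremo_nigra: 10
  Ficto_pallida vs Eremo_nigra: 12
The smallest is 2, between Ictero_elegans and Dendro_vulgaris.

2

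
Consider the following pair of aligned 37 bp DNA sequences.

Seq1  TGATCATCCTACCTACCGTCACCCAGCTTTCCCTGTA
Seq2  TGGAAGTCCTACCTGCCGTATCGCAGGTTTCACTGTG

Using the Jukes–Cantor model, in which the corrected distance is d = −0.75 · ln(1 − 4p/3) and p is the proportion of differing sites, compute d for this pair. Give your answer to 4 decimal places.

0.3786

Mismatches occur at site 3 (A↔G), site 4 (T↔A), site 5 (C↔A), site 6 (A↔G), site 15 (A↔G), site 20 (C↔A), site 21 (A↔T), site 23 (C↔G), site 27 (C↔G), site 32 (C↔A), site 37 (A↔G).
p = 11/37 = 0.297297.
d = −0.75 · ln(1 − (4/3)·0.297297) = −0.75 · ln(0.603604) = −0.75 · (-0.504837) = 0.3786.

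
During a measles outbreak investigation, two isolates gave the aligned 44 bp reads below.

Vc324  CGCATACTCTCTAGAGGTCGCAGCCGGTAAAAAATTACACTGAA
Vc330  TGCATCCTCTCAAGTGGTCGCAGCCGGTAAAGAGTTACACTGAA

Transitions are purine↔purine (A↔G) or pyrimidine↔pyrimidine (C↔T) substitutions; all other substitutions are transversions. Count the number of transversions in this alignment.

The sequences differ at positions 1 (C/T, transition), 6 (A/C, transversion), 12 (T/A, transversion), 15 (A/T, transversion), 32 (A/G, transition), 34 (A/G, transition).
Of the 6 differences, 3 transitions and 3 transversions, so the answer is 3.

3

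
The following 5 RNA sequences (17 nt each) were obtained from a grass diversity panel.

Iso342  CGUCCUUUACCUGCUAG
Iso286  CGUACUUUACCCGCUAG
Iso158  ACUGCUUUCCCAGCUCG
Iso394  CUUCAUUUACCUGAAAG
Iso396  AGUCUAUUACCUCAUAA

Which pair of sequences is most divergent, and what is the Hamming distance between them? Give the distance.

10

Pairwise Hamming distances:
  Iso342 vs Iso286: 2
  Iso342 vs Iso158: 6
  Iso342 vs Iso394: 4
  Iso342 vs Iso396: 6
  Iso286 vs Iso158: 6
  Iso286 vs Iso394: 6
  Iso286 vs Iso396: 8
  Iso158 vs Iso394: 9
  Iso158 vs Iso396: 10
  Iso394 vs Iso396: 7
The largest is 10, between Iso158 and Iso396.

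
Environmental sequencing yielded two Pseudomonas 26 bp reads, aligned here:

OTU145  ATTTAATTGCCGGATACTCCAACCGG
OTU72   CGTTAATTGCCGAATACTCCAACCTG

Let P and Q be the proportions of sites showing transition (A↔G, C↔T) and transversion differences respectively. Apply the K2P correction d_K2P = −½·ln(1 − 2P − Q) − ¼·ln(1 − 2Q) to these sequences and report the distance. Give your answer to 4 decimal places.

Mismatches occur at site 1 (A↔C, transversion), site 2 (T↔G, transversion), site 13 (G↔A, transition), site 25 (G↔T, transversion).
Of the 4 differences, 1 transition and 3 transversions over 26 sites: P = 1/26 = 0.038462, Q = 3/26 = 0.115385.
d = −0.5·ln(0.807691) − 0.25·ln(0.769230) = −0.5·(-0.213576) − 0.25·(-0.262365) = 0.1724.

0.1724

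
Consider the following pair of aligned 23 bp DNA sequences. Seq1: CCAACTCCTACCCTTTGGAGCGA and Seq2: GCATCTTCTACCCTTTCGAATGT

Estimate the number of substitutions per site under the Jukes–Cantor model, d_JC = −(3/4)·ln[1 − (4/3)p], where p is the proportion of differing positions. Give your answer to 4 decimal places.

The sequences differ at positions 1 (C/G), 4 (A/T), 7 (C/T), 17 (G/C), 20 (G/A), 21 (C/T), 23 (A/T).
p = 7/23 = 0.304348.
d = −0.75 · ln(1 − (4/3)·0.304348) = −0.75 · ln(0.594203) = −0.75 · (-0.520534) = 0.3904.

0.3904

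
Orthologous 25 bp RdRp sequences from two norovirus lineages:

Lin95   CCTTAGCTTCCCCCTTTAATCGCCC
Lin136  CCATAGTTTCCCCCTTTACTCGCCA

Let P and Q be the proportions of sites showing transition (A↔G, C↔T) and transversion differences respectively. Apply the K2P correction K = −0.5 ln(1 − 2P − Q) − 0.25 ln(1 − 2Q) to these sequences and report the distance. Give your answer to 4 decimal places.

Differing sites — 3:T/A (Tv); 7:C/T (Ti); 19:A/C (Tv); 25:C/A (Tv).
Of the 4 differences, 1 transition and 3 transversions over 25 sites: P = 1/25 = 0.040000, Q = 3/25 = 0.120000.
d = −0.5·ln(0.800000) − 0.25·ln(0.760000) = −0.5·(-0.223144) − 0.25·(-0.274437) = 0.1802.

0.1802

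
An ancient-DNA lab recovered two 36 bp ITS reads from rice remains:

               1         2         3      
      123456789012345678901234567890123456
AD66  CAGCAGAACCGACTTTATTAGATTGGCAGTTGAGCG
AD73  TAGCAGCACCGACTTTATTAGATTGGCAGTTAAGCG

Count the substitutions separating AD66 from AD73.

3

Differing sites — 1:C/T; 7:A/C; 32:G/A.
That gives 3 mismatches out of 36 aligned sites, so the Hamming distance is 3.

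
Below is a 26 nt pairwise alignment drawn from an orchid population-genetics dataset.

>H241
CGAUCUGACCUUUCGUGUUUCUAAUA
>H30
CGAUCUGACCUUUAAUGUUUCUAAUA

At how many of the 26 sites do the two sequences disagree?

Differing sites — 14:C/A; 15:G/A.
That gives 2 mismatches out of 26 aligned sites, so the Hamming distance is 2.

2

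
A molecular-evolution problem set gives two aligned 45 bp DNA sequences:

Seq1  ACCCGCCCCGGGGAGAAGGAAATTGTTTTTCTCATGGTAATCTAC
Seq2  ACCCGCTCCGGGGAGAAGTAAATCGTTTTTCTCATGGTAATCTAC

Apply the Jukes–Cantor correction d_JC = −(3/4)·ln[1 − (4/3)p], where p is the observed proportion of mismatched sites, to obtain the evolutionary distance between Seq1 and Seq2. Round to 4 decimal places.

Differing sites — 7:C/T; 19:G/T; 24:T/C.
p = 3/45 = 0.066667.
d = −0.75 · ln(1 − (4/3)·0.066667) = −0.75 · ln(0.911111) = −0.75 · (-0.093091) = 0.0698.

0.0698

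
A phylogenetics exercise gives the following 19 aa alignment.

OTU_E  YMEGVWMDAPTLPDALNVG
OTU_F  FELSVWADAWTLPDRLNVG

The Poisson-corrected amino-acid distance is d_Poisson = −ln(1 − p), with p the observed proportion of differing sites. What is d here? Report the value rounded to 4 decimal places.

Mismatches occur at site 1 (Y→F), site 2 (M→E), site 3 (E→L), site 4 (G→S), site 7 (M→A), site 10 (P→W), site 15 (A→R).
p = 7/19 = 0.368421.
d = −ln(1 − 0.368421) = −ln(0.631579) = 0.4595.

0.4595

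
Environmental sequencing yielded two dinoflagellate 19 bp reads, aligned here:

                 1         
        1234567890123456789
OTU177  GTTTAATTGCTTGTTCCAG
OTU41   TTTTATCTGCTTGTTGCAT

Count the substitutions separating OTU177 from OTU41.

The sequences differ at positions 1 (G/T), 6 (A/T), 7 (T/C), 16 (C/G), 19 (G/T).
That gives 5 mismatches out of 19 aligned sites, so the Hamming distance is 5.

5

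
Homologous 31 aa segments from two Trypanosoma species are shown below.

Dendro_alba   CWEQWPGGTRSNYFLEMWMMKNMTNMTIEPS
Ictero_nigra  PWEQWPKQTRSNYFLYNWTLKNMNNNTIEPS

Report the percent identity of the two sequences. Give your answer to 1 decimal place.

The sequences differ at positions 1 (C/P), 7 (G/K), 8 (G/Q), 16 (E/Y), 17 (M/N), 19 (M/T), 20 (M/L), 24 (T/N), 26 (M/N).
22 of the 31 sites match, so the percent identity is 22/31 × 100 = 71.0%.

71.0%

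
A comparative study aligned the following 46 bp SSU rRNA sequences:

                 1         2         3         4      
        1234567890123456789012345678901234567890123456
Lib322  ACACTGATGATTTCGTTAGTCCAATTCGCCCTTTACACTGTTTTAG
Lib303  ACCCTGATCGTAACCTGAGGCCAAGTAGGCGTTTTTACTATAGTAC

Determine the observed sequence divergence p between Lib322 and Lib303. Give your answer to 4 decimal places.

0.3913

The sequences differ at positions 3 (A/C), 9 (G/C), 10 (A/G), 12 (T/A), 13 (T/A), 15 (G/C), 17 (T/G), 20 (T/G), 25 (T/G), 27 (C/A), 29 (C/G), 31 (C/G), 35 (A/T), 36 (C/T), 40 (G/A), 42 (T/A), 43 (T/G), 46 (G/C).
There are 18 differences over 46 sites, so p = 18/46 = 0.3913.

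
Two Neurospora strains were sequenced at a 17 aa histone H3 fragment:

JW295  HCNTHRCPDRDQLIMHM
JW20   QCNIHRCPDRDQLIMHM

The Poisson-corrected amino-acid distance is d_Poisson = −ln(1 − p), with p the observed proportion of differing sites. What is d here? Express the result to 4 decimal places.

0.1252

Mismatches occur at site 1 (H↔Q), site 4 (T↔I).
p = 2/17 = 0.117647.
d = −ln(1 − 0.117647) = −ln(0.882353) = 0.1252.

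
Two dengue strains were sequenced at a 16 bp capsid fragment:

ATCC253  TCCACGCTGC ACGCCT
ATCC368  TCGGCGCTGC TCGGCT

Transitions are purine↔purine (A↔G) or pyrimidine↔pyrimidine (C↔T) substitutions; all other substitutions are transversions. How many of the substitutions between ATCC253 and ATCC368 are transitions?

1

The sequences differ at positions 3 (C/G, transversion), 4 (A/G, transition), 11 (A/T, transversion), 14 (C/G, transversion).
Of the 4 differences, 1 transition and 3 transversions, so the answer is 1.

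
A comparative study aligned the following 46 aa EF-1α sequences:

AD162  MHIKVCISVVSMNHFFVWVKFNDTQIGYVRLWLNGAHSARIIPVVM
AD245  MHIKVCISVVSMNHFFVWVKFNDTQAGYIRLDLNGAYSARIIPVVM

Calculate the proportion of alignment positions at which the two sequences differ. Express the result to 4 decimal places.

The sequences differ at positions 26 (I/A), 29 (V/I), 32 (W/D), 37 (H/Y).
There are 4 differences over 46 sites, so p = 4/46 = 0.0870.

0.0870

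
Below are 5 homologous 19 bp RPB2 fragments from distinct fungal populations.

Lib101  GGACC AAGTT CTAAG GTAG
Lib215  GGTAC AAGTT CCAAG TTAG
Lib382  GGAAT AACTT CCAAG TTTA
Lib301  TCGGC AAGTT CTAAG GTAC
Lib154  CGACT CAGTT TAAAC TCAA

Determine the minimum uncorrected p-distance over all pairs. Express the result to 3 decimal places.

Pairwise Hamming distances:
  Lib101 vs Lib215: 4
  Lib101 vs Lib382: 7
  Lib101 vs Lib301: 5
  Lib101 vs Lib154: 9
  Lib215 vs Lib382: 5
  Lib215 vs Lib301: 7
  Lib215 vs Lib154: 10
  Lib382 vs Lib301: 10
  Lib382 vs Lib154: 9
  Lib301 vs Lib154: 12
The smallest is 4 mismatches, between Lib101 and Lib215; p = 4/19 = 0.211.

0.211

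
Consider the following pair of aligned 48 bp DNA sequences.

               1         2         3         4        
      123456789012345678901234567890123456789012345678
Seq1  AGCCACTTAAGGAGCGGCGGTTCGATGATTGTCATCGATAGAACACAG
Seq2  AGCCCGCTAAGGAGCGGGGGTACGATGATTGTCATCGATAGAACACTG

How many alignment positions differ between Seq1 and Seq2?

The sequences differ at positions 5 (A/C), 6 (C/G), 7 (T/C), 18 (C/G), 22 (T/A), 47 (A/T).
That gives 6 mismatches out of 48 aligned sites, so the Hamming distance is 6.

6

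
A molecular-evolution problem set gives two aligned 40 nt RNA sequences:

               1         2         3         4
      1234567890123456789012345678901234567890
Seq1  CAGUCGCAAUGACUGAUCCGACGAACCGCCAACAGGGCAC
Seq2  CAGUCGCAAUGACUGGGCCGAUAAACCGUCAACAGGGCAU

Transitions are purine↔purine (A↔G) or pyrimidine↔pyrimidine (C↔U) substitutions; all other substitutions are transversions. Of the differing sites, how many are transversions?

Differing sites — 16:A/G (Ti); 17:U/G (Tv); 22:C/U (Ti); 23:G/A (Ti); 29:C/U (Ti); 40:C/U (Ti).
Of the 6 differences, 5 transitions and 1 transversion, so the answer is 1.

1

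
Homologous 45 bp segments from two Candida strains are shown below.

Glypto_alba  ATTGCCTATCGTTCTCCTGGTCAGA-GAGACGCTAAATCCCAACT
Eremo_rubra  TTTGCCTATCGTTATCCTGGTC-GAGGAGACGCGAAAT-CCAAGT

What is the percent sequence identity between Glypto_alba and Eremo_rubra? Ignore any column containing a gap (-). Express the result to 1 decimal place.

Excluding the 3 gap columns leaves 42 comparable sites.
The sequences differ at positions 1 (A/T), 14 (C/A), 34 (T/G), 44 (C/G).
38 of the 42 comparable sites match, so the percent identity is 38/42 × 100 = 90.5%.

90.5%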